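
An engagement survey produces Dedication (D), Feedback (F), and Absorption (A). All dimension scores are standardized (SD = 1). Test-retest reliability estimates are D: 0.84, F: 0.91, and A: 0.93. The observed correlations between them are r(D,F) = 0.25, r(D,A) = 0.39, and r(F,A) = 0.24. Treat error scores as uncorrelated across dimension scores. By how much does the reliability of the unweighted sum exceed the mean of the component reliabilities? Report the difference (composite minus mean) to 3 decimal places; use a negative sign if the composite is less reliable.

Var(sum) = 3 + 1.76 = 4.76; true-score variance = 2.68 + 1.76 = 4.44; composite reliability = 0.9328.
Mean component reliability = 0.8933.
Difference = 0.9328 − 0.8933 = 0.039.

0.039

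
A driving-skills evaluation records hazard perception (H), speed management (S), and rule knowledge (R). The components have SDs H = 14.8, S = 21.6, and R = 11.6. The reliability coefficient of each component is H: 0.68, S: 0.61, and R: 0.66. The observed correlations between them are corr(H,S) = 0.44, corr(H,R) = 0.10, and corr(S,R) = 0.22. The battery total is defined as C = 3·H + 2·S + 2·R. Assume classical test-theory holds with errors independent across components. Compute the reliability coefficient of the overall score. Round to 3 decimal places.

Var(C) = 3²·14.8² + 2²·21.6² + 2²·11.6² + 2·[6·14.8·21.6·0.44 + 6·14.8·11.6·0.10 + 4·21.6·11.6·0.22] = 4375.84 + 2334.91 = 6710.75.
Under uncorrelated errors the observed covariances equal the true-score covariances, so only the own-variance terms attenuate.
True-score variance = [3²·14.8²·0.68 + 2²·21.6²·0.61 + 2²·11.6²·0.66] + 2334.91 = 2834.17 + 2334.91 = 5169.08.
Reliability = 5169.08 / 6710.75 = 0.770.

0.770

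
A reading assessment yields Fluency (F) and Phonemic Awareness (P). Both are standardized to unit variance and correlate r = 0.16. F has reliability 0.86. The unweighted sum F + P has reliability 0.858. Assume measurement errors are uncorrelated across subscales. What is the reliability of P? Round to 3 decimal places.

Var(F+P) = 2 + 2·0.16 = 2.320.
True-score variance = ρ_F + ρ_P + 2·0.16, so 0.858 = (0.86 + ρ_P + 0.32) / 2.320.
ρ_P = 0.858·2.320 − 0.86 − 0.32 = 0.811.

0.811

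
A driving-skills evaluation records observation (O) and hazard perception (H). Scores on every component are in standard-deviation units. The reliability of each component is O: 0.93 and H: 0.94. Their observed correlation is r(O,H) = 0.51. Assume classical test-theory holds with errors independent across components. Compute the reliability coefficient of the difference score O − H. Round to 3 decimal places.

Var(O−H) = 1 + 1 − 2·0.51 = 2 − 1.02 = 0.98.
With uncorrelated errors the cross-covariances are all true-score covariance, so they carry over unchanged; only the diagonal terms shrink to ρᵢσᵢ².
True-score variance = [0.93 + 0.94] − 1.02 = 1.87 − 1.02 = 0.85.
Reliability = 0.85 / 0.98 = 0.867.

0.867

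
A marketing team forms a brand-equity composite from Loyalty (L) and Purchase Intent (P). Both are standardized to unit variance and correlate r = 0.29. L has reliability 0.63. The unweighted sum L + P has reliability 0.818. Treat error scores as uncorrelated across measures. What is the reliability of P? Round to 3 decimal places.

0.900

Var(L+P) = 2 + 2·0.29 = 2.580.
True-score variance = ρ_L + ρ_P + 2·0.29, so 0.818 = (0.63 + ρ_P + 0.58) / 2.580.
ρ_P = 0.818·2.580 − 0.63 − 0.58 = 0.900.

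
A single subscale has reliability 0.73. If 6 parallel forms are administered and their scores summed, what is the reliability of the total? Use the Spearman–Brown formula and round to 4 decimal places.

ρ_k = kρ / (1 + (k−1)ρ) = 6·0.73 / (1 + 5·0.73) = 4.380 / 4.650 = 0.9419.

0.9419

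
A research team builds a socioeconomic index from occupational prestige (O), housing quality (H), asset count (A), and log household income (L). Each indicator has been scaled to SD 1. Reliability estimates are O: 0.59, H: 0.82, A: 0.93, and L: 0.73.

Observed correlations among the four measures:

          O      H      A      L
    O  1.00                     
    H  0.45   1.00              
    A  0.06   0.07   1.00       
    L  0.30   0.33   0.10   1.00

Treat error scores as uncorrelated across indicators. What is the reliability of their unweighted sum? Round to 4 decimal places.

0.8595

Var(O+H+A+L) = 4 + 2·[0.45 + 0.06 + 0.30 + 0.07 + 0.33 + 0.10] = 4 + 2.62 = 6.62.
Under uncorrelated errors the observed covariances equal the true-score covariances, so only the own-variance terms attenuate.
True-score variance = [0.59 + 0.82 + 0.93 + 0.73] + 2.62 = 3.07 + 2.62 = 5.69.
Reliability = 5.69 / 6.62 = 0.8595.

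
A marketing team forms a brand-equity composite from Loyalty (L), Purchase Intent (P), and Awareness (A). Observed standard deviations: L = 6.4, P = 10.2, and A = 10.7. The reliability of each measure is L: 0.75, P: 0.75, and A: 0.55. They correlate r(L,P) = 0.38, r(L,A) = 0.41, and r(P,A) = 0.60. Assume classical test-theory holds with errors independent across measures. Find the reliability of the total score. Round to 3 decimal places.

0.823

Var(L+P+A) = 6.4² + 10.2² + 10.7² + 2·[6.4·10.2·0.38 + 6.4·10.7·0.41 + 10.2·10.7·0.60] = 259.49 + 236.734 = 496.224.
Because errors are independent across components, Cov(Tᵢ,Tⱼ) = Cov(Xᵢ,Xⱼ); the off-diagonal part of the true-score variance is the same as above.
True-score variance = [6.4²·0.75 + 10.2²·0.75 + 10.7²·0.55] + 236.734 = 171.72 + 236.734 = 408.454.
Reliability = 408.454 / 496.224 = 0.823.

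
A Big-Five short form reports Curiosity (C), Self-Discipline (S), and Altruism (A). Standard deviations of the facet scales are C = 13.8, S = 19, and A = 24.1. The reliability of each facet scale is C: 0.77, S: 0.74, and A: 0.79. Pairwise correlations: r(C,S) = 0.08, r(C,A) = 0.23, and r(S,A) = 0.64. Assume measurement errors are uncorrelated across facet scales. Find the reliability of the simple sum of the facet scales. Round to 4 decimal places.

0.8643

Var(C+S+A) = 13.8² + 19² + 24.1² + 2·[13.8·19·0.08 + 13.8·24.1·0.23 + 19·24.1·0.64] = 1132.25 + 781.051 = 1913.3.
Because errors are independent across components, Cov(Tᵢ,Tⱼ) = Cov(Xᵢ,Xⱼ); the off-diagonal part of the true-score variance is the same as above.
True-score variance = [13.8²·0.77 + 19²·0.74 + 24.1²·0.79] + 781.051 = 872.619 + 781.051 = 1653.67.
Reliability = 1653.67 / 1913.3 = 0.8643.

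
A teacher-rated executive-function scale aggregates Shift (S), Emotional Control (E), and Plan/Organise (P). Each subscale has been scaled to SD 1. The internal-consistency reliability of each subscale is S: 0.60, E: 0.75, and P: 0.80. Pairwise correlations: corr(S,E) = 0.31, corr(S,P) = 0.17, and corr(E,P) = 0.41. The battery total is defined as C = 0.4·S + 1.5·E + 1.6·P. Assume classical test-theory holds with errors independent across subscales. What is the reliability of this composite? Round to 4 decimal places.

0.8488

Var(C) = 0.4² + 1.5² + 1.6² + 2·[0.6·0.31 + 0.64·0.17 + 2.4·0.41] = 4.97 + 2.5576 = 7.5276.
With uncorrelated errors the cross-covariances are all true-score covariance, so they carry over unchanged; only the diagonal terms shrink to ρᵢσᵢ².
True-score variance = [0.4²·0.60 + 1.5²·0.75 + 1.6²·0.80] + 2.5576 = 3.8315 + 2.5576 = 6.3891.
Reliability = 6.3891 / 7.5276 = 0.8488.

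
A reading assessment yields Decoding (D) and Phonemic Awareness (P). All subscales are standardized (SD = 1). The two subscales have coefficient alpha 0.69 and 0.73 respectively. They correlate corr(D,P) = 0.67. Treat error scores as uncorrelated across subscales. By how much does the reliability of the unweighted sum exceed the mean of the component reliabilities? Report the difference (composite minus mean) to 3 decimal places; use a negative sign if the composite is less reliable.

0.116

Var(sum) = 2 + 1.34 = 3.34; true-score variance = 1.42 + 1.34 = 2.76; composite reliability = 0.8263.
Mean component reliability = 0.7100.
Difference = 0.8263 − 0.7100 = 0.116.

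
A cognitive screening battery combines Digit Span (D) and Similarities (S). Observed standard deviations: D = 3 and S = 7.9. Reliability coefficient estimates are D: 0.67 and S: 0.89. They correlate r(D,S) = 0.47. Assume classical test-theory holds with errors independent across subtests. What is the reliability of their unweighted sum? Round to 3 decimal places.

0.895

Var(D+S) = 3² + 7.9² + 2·[3·7.9·0.47] = 71.41 + 22.278 = 93.688.
With uncorrelated errors the cross-covariances are all true-score covariance, so they carry over unchanged; only the diagonal terms shrink to ρᵢσᵢ².
True-score variance = [3²·0.67 + 7.9²·0.89] + 22.278 = 61.5749 + 22.278 = 83.8529.
Reliability = 83.8529 / 93.688 = 0.895.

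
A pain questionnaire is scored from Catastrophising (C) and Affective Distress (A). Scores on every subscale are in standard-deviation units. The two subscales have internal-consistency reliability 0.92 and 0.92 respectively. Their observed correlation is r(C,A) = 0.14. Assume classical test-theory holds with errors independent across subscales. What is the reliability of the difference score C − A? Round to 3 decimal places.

Var(C−A) = 1 + 1 − 2·0.14 = 2 − 0.28 = 1.72.
With uncorrelated errors the cross-covariances are all true-score covariance, so they carry over unchanged; only the diagonal terms shrink to ρᵢσᵢ².
True-score variance = [0.92 + 0.92] − 0.28 = 1.84 − 0.28 = 1.56.
Reliability = 1.56 / 1.72 = 0.907.

0.907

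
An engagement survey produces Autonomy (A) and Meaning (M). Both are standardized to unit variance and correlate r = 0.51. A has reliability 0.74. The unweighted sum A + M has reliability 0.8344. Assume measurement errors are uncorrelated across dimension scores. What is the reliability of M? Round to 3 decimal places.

0.760

Var(A+M) = 2 + 2·0.51 = 3.020.
True-score variance = ρ_A + ρ_M + 2·0.51, so 0.8344 = (0.74 + ρ_M + 1.02) / 3.020.
ρ_M = 0.8344·3.020 − 0.74 − 1.02 = 0.760.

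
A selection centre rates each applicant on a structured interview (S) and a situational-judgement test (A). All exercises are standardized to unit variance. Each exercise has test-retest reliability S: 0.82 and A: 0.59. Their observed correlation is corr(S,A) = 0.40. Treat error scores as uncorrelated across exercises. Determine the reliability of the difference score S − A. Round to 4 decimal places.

0.5083

Var(S−A) = 1 + 1 − 2·0.40 = 2 − 0.8 = 1.2.
Because errors are independent across components, Cov(Tᵢ,Tⱼ) = Cov(Xᵢ,Xⱼ); the off-diagonal part of the true-score variance is the same as above.
True-score variance = [0.82 + 0.59] − 0.8 = 1.41 − 0.8 = 0.61.
Reliability = 0.61 / 1.2 = 0.5083.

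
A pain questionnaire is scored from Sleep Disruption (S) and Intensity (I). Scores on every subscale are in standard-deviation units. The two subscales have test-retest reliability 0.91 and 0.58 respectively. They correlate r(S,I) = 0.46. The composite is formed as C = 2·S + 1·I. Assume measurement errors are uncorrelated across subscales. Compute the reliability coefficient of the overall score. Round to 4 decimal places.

0.8860

Var(C) = 2² + 1 + 2·[2·0.46] = 5 + 1.84 = 6.84.
Under uncorrelated errors the observed covariances equal the true-score covariances, so only the own-variance terms attenuate.
True-score variance = [2²·0.91 + 0.58] + 1.84 = 4.22 + 1.84 = 6.06.
Reliability = 6.06 / 6.84 = 0.8860.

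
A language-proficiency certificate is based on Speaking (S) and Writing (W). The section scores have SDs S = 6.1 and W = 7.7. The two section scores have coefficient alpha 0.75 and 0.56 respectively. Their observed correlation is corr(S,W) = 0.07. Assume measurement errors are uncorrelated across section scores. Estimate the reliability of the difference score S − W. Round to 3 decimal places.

0.606

Var(S−W) = 6.1² + 7.7² − 2·6.1·7.7·0.07 = 96.5 − 6.5758 = 89.9242.
Because errors are independent across components, Cov(Tᵢ,Tⱼ) = Cov(Xᵢ,Xⱼ); the off-diagonal part of the true-score variance is the same as above.
True-score variance = [6.1²·0.75 + 7.7²·0.56] − 6.5758 = 61.1099 − 6.5758 = 54.5341.
Reliability = 54.5341 / 89.9242 = 0.606.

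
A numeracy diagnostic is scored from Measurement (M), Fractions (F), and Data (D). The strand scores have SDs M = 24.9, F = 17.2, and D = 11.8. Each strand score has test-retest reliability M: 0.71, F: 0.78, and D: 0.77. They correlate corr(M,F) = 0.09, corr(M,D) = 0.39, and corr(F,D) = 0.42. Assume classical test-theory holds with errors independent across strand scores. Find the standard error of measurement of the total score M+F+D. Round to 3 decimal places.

16.641

Var(total) = 1055.09 + 476.756 = 1531.85.
True-score variance = 778.177 + 476.756 = 1254.93, so reliability = 0.8192.
Error variance = 1531.85 − 1254.93 = 276.913; SEM = √276.913 = 16.641.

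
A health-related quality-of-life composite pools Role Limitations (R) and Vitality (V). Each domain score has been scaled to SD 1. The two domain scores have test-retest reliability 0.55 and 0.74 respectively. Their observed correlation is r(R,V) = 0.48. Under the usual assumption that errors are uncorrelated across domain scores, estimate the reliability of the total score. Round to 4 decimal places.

0.7601

Var(R+V) = 2 + 2·[0.48] = 2 + 0.96 = 2.96.
Under uncorrelated errors the observed covariances equal the true-score covariances, so only the own-variance terms attenuate.
True-score variance = [0.55 + 0.74] + 0.96 = 1.29 + 0.96 = 2.25.
Reliability = 2.25 / 2.96 = 0.7601.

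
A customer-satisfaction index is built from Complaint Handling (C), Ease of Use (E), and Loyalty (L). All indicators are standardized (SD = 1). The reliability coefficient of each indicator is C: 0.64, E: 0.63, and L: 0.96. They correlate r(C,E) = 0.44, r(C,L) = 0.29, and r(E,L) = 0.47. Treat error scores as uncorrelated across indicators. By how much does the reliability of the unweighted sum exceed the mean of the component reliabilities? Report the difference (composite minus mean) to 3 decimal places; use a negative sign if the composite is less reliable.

0.114

Var(sum) = 3 + 2.4 = 5.4; true-score variance = 2.23 + 2.4 = 4.63; composite reliability = 0.8574.
Mean component reliability = 0.7433.
Difference = 0.8574 − 0.7433 = 0.114.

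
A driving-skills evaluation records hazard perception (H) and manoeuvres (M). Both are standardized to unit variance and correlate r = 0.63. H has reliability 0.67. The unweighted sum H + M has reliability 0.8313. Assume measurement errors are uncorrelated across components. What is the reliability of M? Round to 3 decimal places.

Var(H+M) = 2 + 2·0.63 = 3.260.
True-score variance = ρ_H + ρ_M + 2·0.63, so 0.8313 = (0.67 + ρ_M + 1.26) / 3.260.
ρ_M = 0.8313·3.260 − 0.67 − 1.26 = 0.780.

0.780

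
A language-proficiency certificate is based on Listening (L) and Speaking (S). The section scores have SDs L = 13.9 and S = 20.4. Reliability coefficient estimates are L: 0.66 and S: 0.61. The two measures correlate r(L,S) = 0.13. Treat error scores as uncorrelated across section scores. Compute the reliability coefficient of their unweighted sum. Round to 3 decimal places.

Var(L+S) = 13.9² + 20.4² + 2·[13.9·20.4·0.13] = 609.37 + 73.7256 = 683.096.
Under uncorrelated errors the observed covariances equal the true-score covariances, so only the own-variance terms attenuate.
True-score variance = [13.9²·0.66 + 20.4²·0.61] + 73.7256 = 381.376 + 73.7256 = 455.102.
Reliability = 455.102 / 683.096 = 0.666.

0.666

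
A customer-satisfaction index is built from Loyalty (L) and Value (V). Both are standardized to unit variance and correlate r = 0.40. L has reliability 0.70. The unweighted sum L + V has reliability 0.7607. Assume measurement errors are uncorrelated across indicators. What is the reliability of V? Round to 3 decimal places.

Var(L+V) = 2 + 2·0.40 = 2.800.
True-score variance = ρ_L + ρ_V + 2·0.40, so 0.7607 = (0.70 + ρ_V + 0.80) / 2.800.
ρ_V = 0.7607·2.800 − 0.70 − 0.80 = 0.630.

0.630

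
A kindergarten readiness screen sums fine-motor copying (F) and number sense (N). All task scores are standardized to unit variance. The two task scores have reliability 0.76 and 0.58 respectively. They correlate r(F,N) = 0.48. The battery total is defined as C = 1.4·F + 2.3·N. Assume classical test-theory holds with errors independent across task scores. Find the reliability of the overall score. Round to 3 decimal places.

0.740

Var(C) = 1.4² + 2.3² + 2·[3.22·0.48] = 7.25 + 3.0912 = 10.3412.
Because errors are independent across components, Cov(Tᵢ,Tⱼ) = Cov(Xᵢ,Xⱼ); the off-diagonal part of the true-score variance is the same as above.
True-score variance = [1.4²·0.76 + 2.3²·0.58] + 3.0912 = 4.5578 + 3.0912 = 7.649.
Reliability = 7.649 / 10.3412 = 0.740.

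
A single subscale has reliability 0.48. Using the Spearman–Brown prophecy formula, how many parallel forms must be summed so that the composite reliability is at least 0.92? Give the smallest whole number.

13

k ≥ ρ*(1−ρ₁)/(ρ₁(1−ρ*)) = 0.92·0.52 / (0.48·0.08) = 12.458.
Smallest integer k = 13.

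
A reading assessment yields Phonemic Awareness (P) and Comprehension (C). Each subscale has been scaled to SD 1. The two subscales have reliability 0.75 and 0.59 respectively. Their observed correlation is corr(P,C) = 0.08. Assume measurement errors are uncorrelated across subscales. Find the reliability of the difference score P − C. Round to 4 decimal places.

Var(P−C) = 1 + 1 − 2·0.08 = 2 − 0.16 = 1.84.
Because errors are independent across components, Cov(Tᵢ,Tⱼ) = Cov(Xᵢ,Xⱼ); the off-diagonal part of the true-score variance is the same as above.
True-score variance = [0.75 + 0.59] − 0.16 = 1.34 − 0.16 = 1.18.
Reliability = 1.18 / 1.84 = 0.6413.

0.6413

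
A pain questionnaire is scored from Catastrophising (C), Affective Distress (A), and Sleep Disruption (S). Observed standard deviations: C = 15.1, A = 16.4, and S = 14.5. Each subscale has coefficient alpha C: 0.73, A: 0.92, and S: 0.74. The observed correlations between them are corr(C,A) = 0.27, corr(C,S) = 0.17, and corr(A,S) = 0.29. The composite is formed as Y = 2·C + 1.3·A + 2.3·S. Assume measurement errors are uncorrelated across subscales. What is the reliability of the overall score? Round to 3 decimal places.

Var(Y) = 2²·15.1² + 1.3²·16.4² + 2.3²·14.5² + 2·[2.6·15.1·16.4·0.27 + 4.6·15.1·14.5·0.17 + 2.99·16.4·14.5·0.29] = 2478.8 + 1102.52 = 3581.32.
Because errors are independent across components, Cov(Tᵢ,Tⱼ) = Cov(Xᵢ,Xⱼ); the off-diagonal part of the true-score variance is the same as above.
True-score variance = [2²·15.1²·0.73 + 1.3²·16.4²·0.92 + 2.3²·14.5²·0.74] + 1102.52 = 1907.01 + 1102.52 = 3009.53.
Reliability = 3009.53 / 3581.32 = 0.840.

0.840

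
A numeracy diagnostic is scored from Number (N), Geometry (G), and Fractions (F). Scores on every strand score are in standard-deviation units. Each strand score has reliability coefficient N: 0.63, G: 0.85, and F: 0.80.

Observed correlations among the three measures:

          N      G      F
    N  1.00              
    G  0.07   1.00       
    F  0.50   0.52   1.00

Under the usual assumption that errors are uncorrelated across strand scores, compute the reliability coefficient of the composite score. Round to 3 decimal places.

Var(N+G+F) = 3 + 2·[0.07 + 0.50 + 0.52] = 3 + 2.18 = 5.18.
With uncorrelated errors the cross-covariances are all true-score covariance, so they carry over unchanged; only the diagonal terms shrink to ρᵢσᵢ².
True-score variance = [0.63 + 0.85 + 0.80] + 2.18 = 2.28 + 2.18 = 4.46.
Reliability = 4.46 / 5.18 = 0.861.

0.861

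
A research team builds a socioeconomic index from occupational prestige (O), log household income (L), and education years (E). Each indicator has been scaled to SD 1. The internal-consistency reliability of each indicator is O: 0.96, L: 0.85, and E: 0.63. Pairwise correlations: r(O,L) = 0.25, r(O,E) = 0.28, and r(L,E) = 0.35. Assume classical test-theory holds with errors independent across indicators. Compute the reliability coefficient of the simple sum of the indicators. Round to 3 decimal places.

Var(O+L+E) = 3 + 2·[0.25 + 0.28 + 0.35] = 3 + 1.76 = 4.76.
With uncorrelated errors the cross-covariances are all true-score covariance, so they carry over unchanged; only the diagonal terms shrink to ρᵢσᵢ².
True-score variance = [0.96 + 0.85 + 0.63] + 1.76 = 2.44 + 1.76 = 4.2.
Reliability = 4.2 / 4.76 = 0.882.

0.882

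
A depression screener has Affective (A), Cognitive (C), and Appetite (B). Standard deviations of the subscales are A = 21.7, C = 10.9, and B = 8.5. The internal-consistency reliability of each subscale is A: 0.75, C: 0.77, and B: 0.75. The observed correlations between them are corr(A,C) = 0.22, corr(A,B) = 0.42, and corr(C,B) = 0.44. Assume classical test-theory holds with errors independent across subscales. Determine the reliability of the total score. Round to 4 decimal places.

0.8373

Var(A+C+B) = 21.7² + 10.9² + 8.5² + 2·[21.7·10.9·0.22 + 21.7·8.5·0.42 + 10.9·8.5·0.44] = 661.95 + 340.543 = 1002.49.
Under uncorrelated errors the observed covariances equal the true-score covariances, so only the own-variance terms attenuate.
True-score variance = [21.7²·0.75 + 10.9²·0.77 + 8.5²·0.75] + 340.543 = 498.839 + 340.543 = 839.382.
Reliability = 839.382 / 1002.49 = 0.8373.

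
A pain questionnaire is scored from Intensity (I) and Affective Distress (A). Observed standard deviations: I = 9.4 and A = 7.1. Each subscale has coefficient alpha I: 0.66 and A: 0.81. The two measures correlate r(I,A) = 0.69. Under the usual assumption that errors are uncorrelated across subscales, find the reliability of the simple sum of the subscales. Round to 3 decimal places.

0.828

Var(I+A) = 9.4² + 7.1² + 2·[9.4·7.1·0.69] = 138.77 + 92.1012 = 230.871.
Because errors are independent across components, Cov(Tᵢ,Tⱼ) = Cov(Xᵢ,Xⱼ); the off-diagonal part of the true-score variance is the same as above.
True-score variance = [9.4²·0.66 + 7.1²·0.81] + 92.1012 = 99.1497 + 92.1012 = 191.251.
Reliability = 191.251 / 230.871 = 0.828.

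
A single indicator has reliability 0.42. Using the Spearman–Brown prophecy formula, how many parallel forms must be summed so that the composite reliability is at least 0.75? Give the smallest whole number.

5

k ≥ ρ*(1−ρ₁)/(ρ₁(1−ρ*)) = 0.75·0.58 / (0.42·0.25) = 4.143.
Smallest integer k = 5.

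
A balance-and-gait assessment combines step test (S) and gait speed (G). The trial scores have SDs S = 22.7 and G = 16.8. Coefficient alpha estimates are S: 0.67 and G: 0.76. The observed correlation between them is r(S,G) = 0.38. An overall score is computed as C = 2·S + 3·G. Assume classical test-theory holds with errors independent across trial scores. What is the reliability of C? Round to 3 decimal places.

Var(C) = 2²·22.7² + 3²·16.8² + 2·[6·22.7·16.8·0.38] = 4601.32 + 1739 = 6340.32.
Because errors are independent across components, Cov(Tᵢ,Tⱼ) = Cov(Xᵢ,Xⱼ); the off-diagonal part of the true-score variance is the same as above.
True-score variance = [2²·22.7²·0.67 + 3²·16.8²·0.76] + 1739 = 3311.5 + 1739 = 5050.5.
Reliability = 5050.5 / 6340.32 = 0.797.

0.797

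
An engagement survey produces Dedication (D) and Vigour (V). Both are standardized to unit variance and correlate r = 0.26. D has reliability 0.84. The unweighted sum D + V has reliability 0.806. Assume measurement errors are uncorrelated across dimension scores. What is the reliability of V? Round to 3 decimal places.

0.671

Var(D+V) = 2 + 2·0.26 = 2.520.
True-score variance = ρ_D + ρ_V + 2·0.26, so 0.806 = (0.84 + ρ_V + 0.52) / 2.520.
ρ_V = 0.806·2.520 − 0.84 − 0.52 = 0.671.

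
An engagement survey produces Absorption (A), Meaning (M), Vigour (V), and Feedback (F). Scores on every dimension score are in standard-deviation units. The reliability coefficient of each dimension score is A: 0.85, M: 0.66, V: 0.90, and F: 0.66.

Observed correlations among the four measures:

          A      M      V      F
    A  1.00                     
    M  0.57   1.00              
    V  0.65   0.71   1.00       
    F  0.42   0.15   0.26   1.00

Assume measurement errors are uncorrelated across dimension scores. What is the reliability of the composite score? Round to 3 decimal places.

0.902

Var(A+M+V+F) = 4 + 2·[0.57 + 0.65 + 0.42 + 0.71 + 0.15 + 0.26] = 4 + 5.52 = 9.52.
With uncorrelated errors the cross-covariances are all true-score covariance, so they carry over unchanged; only the diagonal terms shrink to ρᵢσᵢ².
True-score variance = [0.85 + 0.66 + 0.90 + 0.66] + 5.52 = 3.07 + 5.52 = 8.59.
Reliability = 8.59 / 9.52 = 0.902.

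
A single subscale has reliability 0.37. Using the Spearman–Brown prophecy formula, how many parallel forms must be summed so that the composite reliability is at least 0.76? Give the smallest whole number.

k ≥ ρ*(1−ρ₁)/(ρ₁(1−ρ*)) = 0.76·0.63 / (0.37·0.24) = 5.392.
Smallest integer k = 6.

6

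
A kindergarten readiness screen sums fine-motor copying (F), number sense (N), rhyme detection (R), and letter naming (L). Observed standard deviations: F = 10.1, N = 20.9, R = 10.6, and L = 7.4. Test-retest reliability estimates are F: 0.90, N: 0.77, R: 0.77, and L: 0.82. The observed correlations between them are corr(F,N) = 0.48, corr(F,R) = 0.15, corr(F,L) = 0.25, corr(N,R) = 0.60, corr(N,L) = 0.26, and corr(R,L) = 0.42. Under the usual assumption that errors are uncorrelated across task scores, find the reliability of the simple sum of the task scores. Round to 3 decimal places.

Var(F+N+R+L) = 10.1² + 20.9² + 10.6² + 7.4² + 2·[10.1·20.9·0.48 + 10.1·10.6·0.15 + 10.1·7.4·0.25 + 20.9·10.6·0.60 + 20.9·7.4·0.26 + 10.6·7.4·0.42] = 705.94 + 684.295 = 1390.24.
Under uncorrelated errors the observed covariances equal the true-score covariances, so only the own-variance terms attenuate.
True-score variance = [10.1²·0.90 + 20.9²·0.77 + 10.6²·0.77 + 7.4²·0.82] + 684.295 = 559.573 + 684.295 = 1243.87.
Reliability = 1243.87 / 1390.24 = 0.895.

0.895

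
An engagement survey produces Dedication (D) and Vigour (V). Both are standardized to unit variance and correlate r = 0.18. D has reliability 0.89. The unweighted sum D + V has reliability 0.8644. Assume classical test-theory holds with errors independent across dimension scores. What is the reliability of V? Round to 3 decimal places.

Var(D+V) = 2 + 2·0.18 = 2.360.
True-score variance = ρ_D + ρ_V + 2·0.18, so 0.8644 = (0.89 + ρ_V + 0.36) / 2.360.
ρ_V = 0.8644·2.360 − 0.89 − 0.36 = 0.790.

0.790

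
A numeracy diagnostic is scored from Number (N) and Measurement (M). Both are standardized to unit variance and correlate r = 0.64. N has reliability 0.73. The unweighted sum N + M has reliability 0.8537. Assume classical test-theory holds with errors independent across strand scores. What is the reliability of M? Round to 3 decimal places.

Var(N+M) = 2 + 2·0.64 = 3.280.
True-score variance = ρ_N + ρ_M + 2·0.64, so 0.8537 = (0.73 + ρ_M + 1.28) / 3.280.
ρ_M = 0.8537·3.280 − 0.73 − 1.28 = 0.790.

0.790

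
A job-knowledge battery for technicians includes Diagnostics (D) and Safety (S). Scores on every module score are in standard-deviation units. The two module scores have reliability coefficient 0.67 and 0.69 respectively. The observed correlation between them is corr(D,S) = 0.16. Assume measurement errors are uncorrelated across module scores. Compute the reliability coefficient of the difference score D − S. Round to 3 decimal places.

0.619

Var(D−S) = 1 + 1 − 2·0.16 = 2 − 0.32 = 1.68.
Because errors are independent across components, Cov(Tᵢ,Tⱼ) = Cov(Xᵢ,Xⱼ); the off-diagonal part of the true-score variance is the same as above.
True-score variance = [0.67 + 0.69] − 0.32 = 1.36 − 0.32 = 1.04.
Reliability = 1.04 / 1.68 = 0.619.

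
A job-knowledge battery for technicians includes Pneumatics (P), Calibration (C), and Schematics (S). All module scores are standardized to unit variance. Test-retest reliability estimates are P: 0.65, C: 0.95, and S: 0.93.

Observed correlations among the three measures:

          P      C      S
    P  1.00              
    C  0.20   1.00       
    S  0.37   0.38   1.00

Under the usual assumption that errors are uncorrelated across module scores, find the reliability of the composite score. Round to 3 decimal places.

0.904

Var(P+C+S) = 3 + 2·[0.20 + 0.37 + 0.38] = 3 + 1.9 = 4.9.
Because errors are independent across components, Cov(Tᵢ,Tⱼ) = Cov(Xᵢ,Xⱼ); the off-diagonal part of the true-score variance is the same as above.
True-score variance = [0.65 + 0.95 + 0.93] + 1.9 = 2.53 + 1.9 = 4.43.
Reliability = 4.43 / 4.9 = 0.904.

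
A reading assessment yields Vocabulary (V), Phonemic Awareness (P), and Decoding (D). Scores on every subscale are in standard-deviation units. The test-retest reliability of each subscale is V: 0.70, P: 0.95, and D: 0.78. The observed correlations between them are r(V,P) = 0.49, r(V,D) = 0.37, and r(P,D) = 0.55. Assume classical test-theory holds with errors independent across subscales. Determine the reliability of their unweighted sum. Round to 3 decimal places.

Var(V+P+D) = 3 + 2·[0.49 + 0.37 + 0.55] = 3 + 2.82 = 5.82.
Under uncorrelated errors the observed covariances equal the true-score covariances, so only the own-variance terms attenuate.
True-score variance = [0.70 + 0.95 + 0.78] + 2.82 = 2.43 + 2.82 = 5.25.
Reliability = 5.25 / 5.82 = 0.902.

0.902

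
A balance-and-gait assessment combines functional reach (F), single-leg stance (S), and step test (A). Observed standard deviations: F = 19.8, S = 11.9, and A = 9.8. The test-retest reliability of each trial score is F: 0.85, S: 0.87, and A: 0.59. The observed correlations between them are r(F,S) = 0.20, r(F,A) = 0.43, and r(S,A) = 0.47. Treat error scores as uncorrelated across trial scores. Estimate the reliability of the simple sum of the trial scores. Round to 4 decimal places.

0.8835

Var(F+S+A) = 19.8² + 11.9² + 9.8² + 2·[19.8·11.9·0.20 + 19.8·9.8·0.43 + 11.9·9.8·0.47] = 629.69 + 370.745 = 1000.44.
With uncorrelated errors the cross-covariances are all true-score covariance, so they carry over unchanged; only the diagonal terms shrink to ρᵢσᵢ².
True-score variance = [19.8²·0.85 + 11.9²·0.87 + 9.8²·0.59] + 370.745 = 513.098 + 370.745 = 883.844.
Reliability = 883.844 / 1000.44 = 0.8835.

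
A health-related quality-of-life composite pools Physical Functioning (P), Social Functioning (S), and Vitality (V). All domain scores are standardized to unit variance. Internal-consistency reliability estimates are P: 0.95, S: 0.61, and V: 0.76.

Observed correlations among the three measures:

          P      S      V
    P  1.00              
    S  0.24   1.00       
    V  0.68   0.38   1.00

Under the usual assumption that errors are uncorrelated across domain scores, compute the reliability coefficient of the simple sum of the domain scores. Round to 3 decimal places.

Var(P+S+V) = 3 + 2·[0.24 + 0.68 + 0.38] = 3 + 2.6 = 5.6.
Because errors are independent across components, Cov(Tᵢ,Tⱼ) = Cov(Xᵢ,Xⱼ); the off-diagonal part of the true-score variance is the same as above.
True-score variance = [0.95 + 0.61 + 0.76] + 2.6 = 2.32 + 2.6 = 4.92.
Reliability = 4.92 / 5.6 = 0.879.

0.879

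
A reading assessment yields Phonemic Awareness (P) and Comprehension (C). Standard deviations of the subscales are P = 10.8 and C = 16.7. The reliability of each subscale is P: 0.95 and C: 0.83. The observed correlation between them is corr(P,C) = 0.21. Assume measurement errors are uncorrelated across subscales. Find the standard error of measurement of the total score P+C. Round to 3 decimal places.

Var(total) = 395.53 + 75.7512 = 471.281.
True-score variance = 342.287 + 75.7512 = 418.038, so reliability = 0.8870.
Error variance = 471.281 − 418.038 = 53.2433; SEM = √53.2433 = 7.297.

7.297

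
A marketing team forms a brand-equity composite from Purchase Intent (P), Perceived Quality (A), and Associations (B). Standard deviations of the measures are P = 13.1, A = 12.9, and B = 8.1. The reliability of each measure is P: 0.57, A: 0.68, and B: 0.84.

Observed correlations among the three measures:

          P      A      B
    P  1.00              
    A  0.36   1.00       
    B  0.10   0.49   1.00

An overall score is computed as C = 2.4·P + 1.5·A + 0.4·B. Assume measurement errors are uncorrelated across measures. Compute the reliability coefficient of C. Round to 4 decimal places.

Var(C) = 2.4²·13.1² + 1.5²·12.9² + 0.4²·8.1² + 2·[3.6·13.1·12.9·0.36 + 0.96·13.1·8.1·0.10 + 0.6·12.9·8.1·0.49] = 1373.39 + 519.835 = 1893.23.
With uncorrelated errors the cross-covariances are all true-score covariance, so they carry over unchanged; only the diagonal terms shrink to ρᵢσᵢ².
True-score variance = [2.4²·13.1²·0.57 + 1.5²·12.9²·0.68 + 0.4²·8.1²·0.84] + 519.835 = 826.855 + 519.835 = 1346.69.
Reliability = 1346.69 / 1893.23 = 0.7113.

0.7113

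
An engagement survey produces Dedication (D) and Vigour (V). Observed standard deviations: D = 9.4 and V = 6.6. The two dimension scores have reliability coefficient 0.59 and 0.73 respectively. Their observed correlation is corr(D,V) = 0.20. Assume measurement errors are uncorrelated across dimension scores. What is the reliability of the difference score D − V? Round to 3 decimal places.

0.552

Var(D−V) = 9.4² + 6.6² − 2·9.4·6.6·0.20 = 131.92 − 24.816 = 107.104.
Under uncorrelated errors the observed covariances equal the true-score covariances, so only the own-variance terms attenuate.
True-score variance = [9.4²·0.59 + 6.6²·0.73] − 24.816 = 83.9312 − 24.816 = 59.1152.
Reliability = 59.1152 / 107.104 = 0.552.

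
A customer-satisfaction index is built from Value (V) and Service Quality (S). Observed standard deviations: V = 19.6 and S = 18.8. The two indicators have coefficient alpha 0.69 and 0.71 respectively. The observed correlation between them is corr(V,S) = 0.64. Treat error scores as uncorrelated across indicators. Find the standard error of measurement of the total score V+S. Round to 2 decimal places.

14.89

Var(total) = 737.6 + 471.654 = 1209.25.
True-score variance = 516.013 + 471.654 = 987.667, so reliability = 0.8168.
Error variance = 1209.25 − 987.667 = 221.587; SEM = √221.587 = 14.89.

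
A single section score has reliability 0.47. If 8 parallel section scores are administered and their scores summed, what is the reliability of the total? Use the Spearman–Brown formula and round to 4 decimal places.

0.8765

ρ_k = kρ / (1 + (k−1)ρ) = 8·0.47 / (1 + 7·0.47) = 3.760 / 4.290 = 0.8765.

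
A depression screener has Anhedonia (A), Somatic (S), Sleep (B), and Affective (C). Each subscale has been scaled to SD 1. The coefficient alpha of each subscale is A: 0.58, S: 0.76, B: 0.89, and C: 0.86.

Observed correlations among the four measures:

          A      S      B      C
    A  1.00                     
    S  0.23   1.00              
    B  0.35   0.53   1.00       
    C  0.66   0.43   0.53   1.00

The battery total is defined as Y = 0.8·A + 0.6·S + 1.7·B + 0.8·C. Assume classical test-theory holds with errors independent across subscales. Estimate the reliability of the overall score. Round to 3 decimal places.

Var(Y) = 0.8² + 0.6² + 1.7² + 0.8² + 2·[0.48·0.23 + 1.36·0.35 + 0.64·0.66 + 1.02·0.53 + 0.48·0.43 + 1.36·0.53] = 4.53 + 4.9532 = 9.4832.
Because errors are independent across components, Cov(Tᵢ,Tⱼ) = Cov(Xᵢ,Xⱼ); the off-diagonal part of the true-score variance is the same as above.
True-score variance = [0.8²·0.58 + 0.6²·0.76 + 1.7²·0.89 + 0.8²·0.86] + 4.9532 = 3.7673 + 4.9532 = 8.7205.
Reliability = 8.7205 / 9.4832 = 0.920.

0.920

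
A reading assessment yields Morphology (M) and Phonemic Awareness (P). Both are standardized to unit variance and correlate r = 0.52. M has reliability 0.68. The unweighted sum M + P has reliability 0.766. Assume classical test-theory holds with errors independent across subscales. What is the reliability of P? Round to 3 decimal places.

Var(M+P) = 2 + 2·0.52 = 3.040.
True-score variance = ρ_M + ρ_P + 2·0.52, so 0.766 = (0.68 + ρ_P + 1.04) / 3.040.
ρ_P = 0.766·3.040 − 0.68 − 1.04 = 0.609.

0.609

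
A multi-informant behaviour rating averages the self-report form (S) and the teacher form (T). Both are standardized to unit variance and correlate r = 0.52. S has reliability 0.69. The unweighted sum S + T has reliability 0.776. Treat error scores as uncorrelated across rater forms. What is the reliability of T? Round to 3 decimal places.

0.629

Var(S+T) = 2 + 2·0.52 = 3.040.
True-score variance = ρ_S + ρ_T + 2·0.52, so 0.776 = (0.69 + ρ_T + 1.04) / 3.040.
ρ_T = 0.776·3.040 − 0.69 − 1.04 = 0.629.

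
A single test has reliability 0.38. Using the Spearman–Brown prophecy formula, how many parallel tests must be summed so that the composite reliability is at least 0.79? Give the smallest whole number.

7

k ≥ ρ*(1−ρ₁)/(ρ₁(1−ρ*)) = 0.79·0.62 / (0.38·0.21) = 6.138.
Smallest integer k = 7.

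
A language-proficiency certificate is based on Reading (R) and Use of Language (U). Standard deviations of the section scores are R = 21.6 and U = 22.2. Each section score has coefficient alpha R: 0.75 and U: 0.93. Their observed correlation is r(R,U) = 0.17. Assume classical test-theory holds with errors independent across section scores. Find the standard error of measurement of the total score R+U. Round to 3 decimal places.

12.294

Var(total) = 959.4 + 163.037 = 1122.44.
True-score variance = 808.261 + 163.037 = 971.298, so reliability = 0.8653.
Error variance = 1122.44 − 971.298 = 151.139; SEM = √151.139 = 12.294.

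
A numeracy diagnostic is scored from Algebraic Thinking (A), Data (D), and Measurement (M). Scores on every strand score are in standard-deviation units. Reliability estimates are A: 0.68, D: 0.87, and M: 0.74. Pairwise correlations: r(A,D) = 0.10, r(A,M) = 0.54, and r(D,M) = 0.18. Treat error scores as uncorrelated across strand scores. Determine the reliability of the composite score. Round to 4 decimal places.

Var(A+D+M) = 3 + 2·[0.10 + 0.54 + 0.18] = 3 + 1.64 = 4.64.
With uncorrelated errors the cross-covariances are all true-score covariance, so they carry over unchanged; only the diagonal terms shrink to ρᵢσᵢ².
True-score variance = [0.68 + 0.87 + 0.74] + 1.64 = 2.29 + 1.64 = 3.93.
Reliability = 3.93 / 4.64 = 0.8470.

0.8470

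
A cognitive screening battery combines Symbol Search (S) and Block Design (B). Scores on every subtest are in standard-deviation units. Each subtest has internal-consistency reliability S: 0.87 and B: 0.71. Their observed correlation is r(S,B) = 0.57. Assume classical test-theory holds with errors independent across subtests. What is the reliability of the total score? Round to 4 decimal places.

0.8662

Var(S+B) = 2 + 2·[0.57] = 2 + 1.14 = 3.14.
Because errors are independent across components, Cov(Tᵢ,Tⱼ) = Cov(Xᵢ,Xⱼ); the off-diagonal part of the true-score variance is the same as above.
True-score variance = [0.87 + 0.71] + 1.14 = 1.58 + 1.14 = 2.72.
Reliability = 2.72 / 3.14 = 0.8662.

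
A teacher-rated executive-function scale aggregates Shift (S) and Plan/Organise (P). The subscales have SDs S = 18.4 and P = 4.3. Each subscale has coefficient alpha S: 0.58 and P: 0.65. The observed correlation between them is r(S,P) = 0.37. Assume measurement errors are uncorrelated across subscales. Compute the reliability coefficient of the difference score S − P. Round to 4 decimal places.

Var(S−P) = 18.4² + 4.3² − 2·18.4·4.3·0.37 = 357.05 − 58.5488 = 298.501.
Because errors are independent across components, Cov(Tᵢ,Tⱼ) = Cov(Xᵢ,Xⱼ); the off-diagonal part of the true-score variance is the same as above.
True-score variance = [18.4²·0.58 + 4.3²·0.65] − 58.5488 = 208.383 − 58.5488 = 149.834.
Reliability = 149.834 / 298.501 = 0.5020.

0.5020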